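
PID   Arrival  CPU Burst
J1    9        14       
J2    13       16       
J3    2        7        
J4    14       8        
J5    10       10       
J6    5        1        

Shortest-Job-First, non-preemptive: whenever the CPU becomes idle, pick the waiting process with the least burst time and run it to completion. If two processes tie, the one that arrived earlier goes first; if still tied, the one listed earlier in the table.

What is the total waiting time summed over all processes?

Gantt: | idle 0-2 | J3 2-9 | J6 9-10 | J5 10-20 | J4 20-28 | J1 28-42 | J2 42-58 |
Completion: J1=42  J2=58  J3=9  J4=28  J5=20  J6=10
Turnaround (C−A): J1=33  J2=45  J3=7  J4=14  J5=10  J6=5
Waiting = turnaround − burst: J1=19, J2=29, J3=0, J4=6, J5=0, J6=4
Total waiting = 19 + 29 + 0 + 6 + 0 + 4 = 58

58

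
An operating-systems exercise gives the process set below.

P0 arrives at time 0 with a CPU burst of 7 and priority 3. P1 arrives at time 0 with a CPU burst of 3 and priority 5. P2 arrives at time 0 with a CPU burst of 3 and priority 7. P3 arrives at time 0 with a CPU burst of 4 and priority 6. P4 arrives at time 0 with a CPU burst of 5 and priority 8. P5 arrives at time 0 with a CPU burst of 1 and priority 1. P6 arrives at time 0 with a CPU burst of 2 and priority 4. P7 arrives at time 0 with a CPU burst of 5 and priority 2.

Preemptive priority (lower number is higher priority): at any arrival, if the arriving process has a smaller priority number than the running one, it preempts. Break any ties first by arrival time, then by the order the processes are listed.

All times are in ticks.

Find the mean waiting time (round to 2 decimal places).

Timeline: | P5 0-1 | P7 1-6 | P0 6-13 | P6 13-15 | P1 15-18 | P3 18-22 | P2 22-25 | P4 25-30 |
Completion: P0=13  P1=18  P2=25  P3=22  P4=30  P5=1  P6=15  P7=6
Turnaround (C−A): P0=13  P1=18  P2=25  P3=22  P4=30  P5=1  P6=15  P7=6
Waiting times: P0=6, P1=15, P2=22, P3=18, P4=25, P5=0, P6=13, P7=1
Average waiting = (6+15+22+18+25+0+13+1) / 8 = 100/8 = 12.50

12.50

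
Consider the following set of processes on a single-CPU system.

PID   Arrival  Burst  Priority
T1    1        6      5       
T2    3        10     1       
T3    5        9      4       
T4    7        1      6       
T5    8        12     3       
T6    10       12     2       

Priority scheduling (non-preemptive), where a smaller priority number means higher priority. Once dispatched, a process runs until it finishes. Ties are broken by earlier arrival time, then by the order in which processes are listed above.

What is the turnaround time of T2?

Gantt: | idle 0-1 | T1 1-7 | T2 7-17 | T6 17-29 | T5 29-41 | T3 41-50 | T4 50-51 |
Completion: T1=7  T2=17  T3=50  T4=51  T5=41  T6=29
Turnaround (C−A): T1=6  T2=14  T3=45  T4=44  T5=33  T6=19
Turnaround(T2) = completion − arrival = 17 − 3 = 14

14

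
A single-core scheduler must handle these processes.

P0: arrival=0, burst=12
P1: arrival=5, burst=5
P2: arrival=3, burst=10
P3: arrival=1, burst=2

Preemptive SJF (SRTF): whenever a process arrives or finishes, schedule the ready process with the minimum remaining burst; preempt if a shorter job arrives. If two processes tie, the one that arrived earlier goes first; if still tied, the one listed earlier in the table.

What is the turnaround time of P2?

Gantt: | P0 0-1 | P3 1-3 | P2 3-5 | P1 5-10 | P2 10-18 | P0 18-29 |
Completion: P0=29  P1=10  P2=18  P3=3
Turnaround (C−A): P0=29  P1=5  P2=15  P3=2
Turnaround(P2) = completion − arrival = 18 − 3 = 15

15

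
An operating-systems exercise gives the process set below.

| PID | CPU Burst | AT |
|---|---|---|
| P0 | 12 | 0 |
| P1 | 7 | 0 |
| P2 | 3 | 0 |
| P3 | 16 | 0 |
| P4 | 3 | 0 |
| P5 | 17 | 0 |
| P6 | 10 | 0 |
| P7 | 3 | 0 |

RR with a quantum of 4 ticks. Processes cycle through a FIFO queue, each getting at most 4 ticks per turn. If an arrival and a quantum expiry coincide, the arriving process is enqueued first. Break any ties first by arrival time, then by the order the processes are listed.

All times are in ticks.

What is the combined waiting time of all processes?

Timeline: | P0 0-4 | P1 4-8 | P2 8-11 | P3 11-15 | P4 15-18 | P5 18-22 | P6 22-26 | P7 26-29 | P0 29-33 | P1 33-36 | P3 36-40 | P5 40-44 | P6 44-48 | P0 48-52 | P3 52-56 | P5 56-60 | P6 60-62 | P3 62-66 | P5 66-71 |
Completion: P0=52  P1=36  P2=11  P3=66  P4=18  P5=71  P6=62  P7=29
Turnaround (C−A): P0=52  P1=36  P2=11  P3=66  P4=18  P5=71  P6=62  P7=29
Waiting = turnaround − burst: P0=40, P1=29, P2=8, P3=50, P4=15, P5=54, P6=52, P7=26
Total waiting = 40 + 29 + 8 + 50 + 15 + 54 + 52 + 26 = 274

274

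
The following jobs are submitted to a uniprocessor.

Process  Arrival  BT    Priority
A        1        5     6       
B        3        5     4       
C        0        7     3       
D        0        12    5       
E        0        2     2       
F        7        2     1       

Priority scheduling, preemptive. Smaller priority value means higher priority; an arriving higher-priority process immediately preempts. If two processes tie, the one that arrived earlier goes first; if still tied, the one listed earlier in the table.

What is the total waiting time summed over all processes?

Schedule: | E 0-2 | C 2-7 | F 7-9 | C 9-11 | B 11-16 | D 16-28 | A 28-33 |
Completion: A=33  B=16  C=11  D=28  E=2  F=9
Waiting = turnaround − burst: A=27, B=8, C=4, D=16, E=0, F=0
Total waiting = 27 + 8 + 4 + 16 + 0 + 0 = 55

55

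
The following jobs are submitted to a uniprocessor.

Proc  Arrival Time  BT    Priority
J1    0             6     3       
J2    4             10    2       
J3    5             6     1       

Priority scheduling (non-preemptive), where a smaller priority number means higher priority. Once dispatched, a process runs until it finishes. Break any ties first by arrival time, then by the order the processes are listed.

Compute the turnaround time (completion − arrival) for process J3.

7

Timeline: | J1 0-6 | J3 6-12 | J2 12-22 |
Completion: J1=6  J2=22  J3=12
Turnaround (C−A): J1=6  J2=18  J3=7
Turnaround(J3) = completion − arrival = 12 − 5 = 7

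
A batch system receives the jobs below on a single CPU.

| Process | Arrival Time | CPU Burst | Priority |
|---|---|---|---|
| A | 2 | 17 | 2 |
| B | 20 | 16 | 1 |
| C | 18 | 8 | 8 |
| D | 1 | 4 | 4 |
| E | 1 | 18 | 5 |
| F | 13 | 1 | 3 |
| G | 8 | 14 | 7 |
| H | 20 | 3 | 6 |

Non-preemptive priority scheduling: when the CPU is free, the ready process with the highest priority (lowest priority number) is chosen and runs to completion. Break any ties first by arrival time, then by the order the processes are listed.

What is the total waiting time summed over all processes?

213

Schedule: | idle 0-1 | D 1-5 | A 5-22 | B 22-38 | F 38-39 | E 39-57 | H 57-60 | G 60-74 | C 74-82 |
Completion: A=22  B=38  C=82  D=5  E=57  F=39  G=74  H=60
Waiting = turnaround − burst: A=3, B=2, C=56, D=0, E=38, F=25, G=52, H=37
Total waiting = 3 + 2 + 56 + 0 + 38 + 25 + 52 + 37 = 213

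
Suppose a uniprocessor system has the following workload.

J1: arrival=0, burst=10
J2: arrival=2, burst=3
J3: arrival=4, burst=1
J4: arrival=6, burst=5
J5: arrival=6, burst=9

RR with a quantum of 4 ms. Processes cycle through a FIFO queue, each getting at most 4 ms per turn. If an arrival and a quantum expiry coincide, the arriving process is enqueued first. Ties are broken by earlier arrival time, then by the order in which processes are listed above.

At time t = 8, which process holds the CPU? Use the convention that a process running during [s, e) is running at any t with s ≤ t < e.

J1

Timeline: | J1 0-4 | J2 4-7 | J3 7-8 | J1 8-12 | J4 12-16 | J5 16-20 | J1 20-22 | J4 22-23 | J5 23-28 |
Completion: J1=22  J2=7  J3=8  J4=23  J5=28
Turnaround (C−A): J1=22  J2=5  J3=4  J4=17  J5=22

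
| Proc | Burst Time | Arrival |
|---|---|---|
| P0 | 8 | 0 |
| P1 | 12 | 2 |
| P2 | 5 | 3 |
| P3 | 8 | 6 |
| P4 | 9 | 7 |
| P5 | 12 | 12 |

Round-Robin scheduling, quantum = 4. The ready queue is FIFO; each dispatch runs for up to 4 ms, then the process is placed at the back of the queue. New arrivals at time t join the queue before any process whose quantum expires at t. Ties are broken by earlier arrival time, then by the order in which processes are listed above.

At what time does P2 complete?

33

Timeline: | P0 0-4 | P1 4-8 | P2 8-12 | P0 12-16 | P3 16-20 | P4 20-24 | P1 24-28 | P5 28-32 | P2 32-33 | P3 33-37 | P4 37-41 | P1 41-45 | P5 45-49 | P4 49-50 | P5 50-54 |
Completion: P0=16  P1=45  P2=33  P3=37  P4=50  P5=54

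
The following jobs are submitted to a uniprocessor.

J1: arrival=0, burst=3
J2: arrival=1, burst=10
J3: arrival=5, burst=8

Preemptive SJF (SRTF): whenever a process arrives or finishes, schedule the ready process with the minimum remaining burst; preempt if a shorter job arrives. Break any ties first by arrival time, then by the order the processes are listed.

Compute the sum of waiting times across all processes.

Gantt: | J1 0-3 | J2 3-13 | J3 13-21 |
Completion: J1=3  J2=13  J3=21
Turnaround (C−A): J1=3  J2=12  J3=16
Waiting = turnaround − burst: J1=0, J2=2, J3=8
Total waiting = 0 + 2 + 8 = 10

10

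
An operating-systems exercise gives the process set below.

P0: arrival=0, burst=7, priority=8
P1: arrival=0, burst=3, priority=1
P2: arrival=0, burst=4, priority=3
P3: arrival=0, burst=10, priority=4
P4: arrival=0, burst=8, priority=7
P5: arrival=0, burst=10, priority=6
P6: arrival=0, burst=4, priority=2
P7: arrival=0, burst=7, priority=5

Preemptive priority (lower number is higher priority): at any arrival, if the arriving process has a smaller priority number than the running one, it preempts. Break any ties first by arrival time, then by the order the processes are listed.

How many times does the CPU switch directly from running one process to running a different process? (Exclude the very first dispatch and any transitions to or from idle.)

Schedule: | P1 0-3 | P6 3-7 | P2 7-11 | P3 11-21 | P7 21-28 | P5 28-38 | P4 38-46 | P0 46-53 |
Completion: P0=53  P1=3  P2=11  P3=21  P4=46  P5=38  P6=7  P7=28
Turnaround (C−A): P0=53  P1=3  P2=11  P3=21  P4=46  P5=38  P6=7  P7=28

7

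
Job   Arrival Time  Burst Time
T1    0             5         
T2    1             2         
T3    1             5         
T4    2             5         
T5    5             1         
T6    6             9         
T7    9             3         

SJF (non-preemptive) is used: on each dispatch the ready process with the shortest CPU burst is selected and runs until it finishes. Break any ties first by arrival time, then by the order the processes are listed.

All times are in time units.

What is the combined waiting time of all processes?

45

Timeline: | T1 0-5 | T5 5-6 | T2 6-8 | T3 8-13 | T7 13-16 | T4 16-21 | T6 21-30 |
Completion: T1=5  T2=8  T3=13  T4=21  T5=6  T6=30  T7=16
Turnaround (C−A): T1=5  T2=7  T3=12  T4=19  T5=1  T6=24  T7=7
Waiting = turnaround − burst: T1=0, T2=5, T3=7, T4=14, T5=0, T6=15, T7=4
Total waiting = 0 + 5 + 7 + 14 + 0 + 15 + 4 = 45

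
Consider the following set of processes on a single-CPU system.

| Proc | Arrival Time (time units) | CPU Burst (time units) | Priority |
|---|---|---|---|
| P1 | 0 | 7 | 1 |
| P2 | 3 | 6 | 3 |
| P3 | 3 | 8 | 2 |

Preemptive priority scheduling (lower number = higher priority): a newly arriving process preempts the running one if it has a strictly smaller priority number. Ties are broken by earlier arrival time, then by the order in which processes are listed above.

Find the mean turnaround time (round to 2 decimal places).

Timeline: | P1 0-7 | P3 7-15 | P2 15-21 |
Completion: P1=7  P2=21  P3=15
Turnaround (C−A): P1=7  P2=18  P3=12
Turnaround times: P1=7, P2=18, P3=12
Average turnaround = (7+18+12) / 3 = 37/3 = 12.33

12.33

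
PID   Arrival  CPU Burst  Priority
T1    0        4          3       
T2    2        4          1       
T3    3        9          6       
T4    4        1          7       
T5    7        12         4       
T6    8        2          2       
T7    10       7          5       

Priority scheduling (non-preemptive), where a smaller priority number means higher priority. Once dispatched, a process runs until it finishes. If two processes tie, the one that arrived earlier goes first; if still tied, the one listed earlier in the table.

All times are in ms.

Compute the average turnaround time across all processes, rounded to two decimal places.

16.57

Schedule: | T1 0-4 | T2 4-8 | T6 8-10 | T5 10-22 | T7 22-29 | T3 29-38 | T4 38-39 |
Completion: T1=4  T2=8  T3=38  T4=39  T5=22  T6=10  T7=29
Turnaround times: T1=4, T2=6, T3=35, T4=35, T5=15, T6=2, T7=19
Average turnaround = (4+6+35+35+15+2+19) / 7 = 116/7 = 16.57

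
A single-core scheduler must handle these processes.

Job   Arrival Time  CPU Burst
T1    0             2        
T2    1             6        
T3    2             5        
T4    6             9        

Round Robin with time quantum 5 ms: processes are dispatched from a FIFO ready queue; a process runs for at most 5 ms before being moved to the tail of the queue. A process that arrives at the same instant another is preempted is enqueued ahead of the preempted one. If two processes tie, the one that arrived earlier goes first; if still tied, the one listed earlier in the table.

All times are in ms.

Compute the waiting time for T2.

11

Gantt: | T1 0-2 | T2 2-7 | T3 7-12 | T4 12-17 | T2 17-18 | T4 18-22 |
Completion: T1=2  T2=18  T3=12  T4=22
Waiting(T2) = turnaround − burst = 17 − 6 = 11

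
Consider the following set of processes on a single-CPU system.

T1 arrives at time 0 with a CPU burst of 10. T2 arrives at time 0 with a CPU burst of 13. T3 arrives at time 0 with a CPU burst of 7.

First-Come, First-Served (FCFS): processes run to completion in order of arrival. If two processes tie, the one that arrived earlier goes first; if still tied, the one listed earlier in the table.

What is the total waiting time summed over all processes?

Gantt: | T1 0-10 | T2 10-23 | T3 23-30 |
Completion: T1=10  T2=23  T3=30
Waiting = turnaround − burst: T1=0, T2=10, T3=23
Total waiting = 0 + 10 + 23 = 33

33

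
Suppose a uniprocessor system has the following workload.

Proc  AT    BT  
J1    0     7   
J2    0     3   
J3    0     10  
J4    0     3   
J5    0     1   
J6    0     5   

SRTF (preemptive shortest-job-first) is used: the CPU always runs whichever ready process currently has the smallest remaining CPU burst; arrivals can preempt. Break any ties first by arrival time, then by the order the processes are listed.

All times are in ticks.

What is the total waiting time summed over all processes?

Timeline: | J5 0-1 | J2 1-4 | J4 4-7 | J6 7-12 | J1 12-19 | J3 19-29 |
Completion: J1=19  J2=4  J3=29  J4=7  J5=1  J6=12
Turnaround (C−A): J1=19  J2=4  J3=29  J4=7  J5=1  J6=12
Waiting = turnaround − burst: J1=12, J2=1, J3=19, J4=4, J5=0, J6=7
Total waiting = 12 + 1 + 19 + 4 + 0 + 7 = 43

43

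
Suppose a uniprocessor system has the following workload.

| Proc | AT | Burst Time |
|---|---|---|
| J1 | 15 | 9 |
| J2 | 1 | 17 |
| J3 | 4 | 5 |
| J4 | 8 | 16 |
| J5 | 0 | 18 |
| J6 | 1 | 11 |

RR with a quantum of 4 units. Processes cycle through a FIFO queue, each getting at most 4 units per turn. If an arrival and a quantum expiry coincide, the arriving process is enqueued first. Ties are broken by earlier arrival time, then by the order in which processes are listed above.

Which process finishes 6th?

Timeline: | J5 0-4 | J2 4-8 | J6 8-12 | J3 12-16 | J5 16-20 | J4 20-24 | J2 24-28 | J6 28-32 | J1 32-36 | J3 36-37 | J5 37-41 | J4 41-45 | J2 45-49 | J6 49-52 | J1 52-56 | J5 56-60 | J4 60-64 | J2 64-68 | J1 68-69 | J5 69-71 | J4 71-75 | J2 75-76 |
Completion: J1=69  J2=76  J3=37  J4=75  J5=71  J6=52
Turnaround (C−A): J1=54  J2=75  J3=33  J4=67  J5=71  J6=51
Finish order: J3 → J6 → J1 → J5 → J4 → J2

J2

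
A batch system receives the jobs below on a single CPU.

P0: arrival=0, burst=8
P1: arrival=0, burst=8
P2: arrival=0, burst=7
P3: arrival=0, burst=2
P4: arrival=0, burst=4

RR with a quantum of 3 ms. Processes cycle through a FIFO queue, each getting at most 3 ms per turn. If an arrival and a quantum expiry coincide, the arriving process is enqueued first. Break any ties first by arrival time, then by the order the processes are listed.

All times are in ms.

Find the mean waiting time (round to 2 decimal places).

17.80

Gantt: | P0 0-3 | P1 3-6 | P2 6-9 | P3 9-11 | P4 11-14 | P0 14-17 | P1 17-20 | P2 20-23 | P4 23-24 | P0 24-26 | P1 26-28 | P2 28-29 |
Completion: P0=26  P1=28  P2=29  P3=11  P4=24
Turnaround (C−A): P0=26  P1=28  P2=29  P3=11  P4=24
Waiting times: P0=18, P1=20, P2=22, P3=9, P4=20
Average waiting = (18+20+22+9+20) / 5 = 89/5 = 17.80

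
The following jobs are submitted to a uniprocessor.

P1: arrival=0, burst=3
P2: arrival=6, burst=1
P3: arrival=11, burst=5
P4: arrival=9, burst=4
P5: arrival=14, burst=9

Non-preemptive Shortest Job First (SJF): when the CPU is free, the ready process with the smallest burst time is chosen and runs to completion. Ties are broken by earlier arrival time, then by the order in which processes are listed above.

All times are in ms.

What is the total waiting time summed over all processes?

Timeline: | P1 0-3 | idle 3-6 | P2 6-7 | idle 7-9 | P4 9-13 | P3 13-18 | P5 18-27 |
Completion: P1=3  P2=7  P3=18  P4=13  P5=27
Turnaround (C−A): P1=3  P2=1  P3=7  P4=4  P5=13
Waiting = turnaround − burst: P1=0, P2=0, P3=2, P4=0, P5=4
Total waiting = 0 + 0 + 2 + 0 + 4 = 6

6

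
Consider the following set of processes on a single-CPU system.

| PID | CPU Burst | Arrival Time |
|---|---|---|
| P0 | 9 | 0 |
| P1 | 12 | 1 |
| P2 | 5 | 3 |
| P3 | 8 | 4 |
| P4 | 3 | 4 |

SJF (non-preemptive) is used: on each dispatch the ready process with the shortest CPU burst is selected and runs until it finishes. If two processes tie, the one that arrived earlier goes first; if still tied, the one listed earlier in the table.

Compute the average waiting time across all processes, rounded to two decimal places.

10.20

Schedule: | P0 0-9 | P4 9-12 | P2 12-17 | P3 17-25 | P1 25-37 |
Completion: P0=9  P1=37  P2=17  P3=25  P4=12
Turnaround (C−A): P0=9  P1=36  P2=14  P3=21  P4=8
Waiting times: P0=0, P1=24, P2=9, P3=13, P4=5
Average waiting = (0+24+9+13+5) / 5 = 51/5 = 10.20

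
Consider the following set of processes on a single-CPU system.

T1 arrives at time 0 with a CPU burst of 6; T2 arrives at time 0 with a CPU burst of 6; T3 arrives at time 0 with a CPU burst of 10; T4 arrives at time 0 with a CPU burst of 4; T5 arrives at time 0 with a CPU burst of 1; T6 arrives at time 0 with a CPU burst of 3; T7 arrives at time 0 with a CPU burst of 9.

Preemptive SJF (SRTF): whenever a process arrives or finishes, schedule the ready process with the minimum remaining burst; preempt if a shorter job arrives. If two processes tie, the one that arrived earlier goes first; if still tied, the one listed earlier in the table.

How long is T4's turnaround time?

8

Timeline: | T5 0-1 | T6 1-4 | T4 4-8 | T1 8-14 | T2 14-20 | T7 20-29 | T3 29-39 |
Completion: T1=14  T2=20  T3=39  T4=8  T5=1  T6=4  T7=29
Turnaround(T4) = completion − arrival = 8 − 0 = 8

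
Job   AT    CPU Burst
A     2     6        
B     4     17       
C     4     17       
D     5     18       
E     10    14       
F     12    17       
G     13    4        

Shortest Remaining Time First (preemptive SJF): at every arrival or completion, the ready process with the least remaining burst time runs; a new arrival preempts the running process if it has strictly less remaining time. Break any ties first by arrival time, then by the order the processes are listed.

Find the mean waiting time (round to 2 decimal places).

26.43

Timeline: | idle 0-2 | A 2-8 | B 8-10 | E 10-13 | G 13-17 | E 17-28 | B 28-43 | C 43-60 | F 60-77 | D 77-95 |
Completion: A=8  B=43  C=60  D=95  E=28  F=77  G=17
Turnaround (C−A): A=6  B=39  C=56  D=90  E=18  F=65  G=4
Waiting times: A=0, B=22, C=39, D=72, E=4, F=48, G=0
Average waiting = (0+22+39+72+4+48+0) / 7 = 185/7 = 26.43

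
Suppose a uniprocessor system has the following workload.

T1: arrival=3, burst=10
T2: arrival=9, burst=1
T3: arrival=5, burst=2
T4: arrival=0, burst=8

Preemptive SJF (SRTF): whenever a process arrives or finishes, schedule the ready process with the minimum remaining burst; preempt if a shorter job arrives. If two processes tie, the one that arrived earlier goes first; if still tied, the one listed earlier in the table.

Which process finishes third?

T2

Timeline: | T4 0-5 | T3 5-7 | T4 7-10 | T2 10-11 | T1 11-21 |
Completion: T1=21  T2=11  T3=7  T4=10
Finish order: T3 → T4 → T2 → T1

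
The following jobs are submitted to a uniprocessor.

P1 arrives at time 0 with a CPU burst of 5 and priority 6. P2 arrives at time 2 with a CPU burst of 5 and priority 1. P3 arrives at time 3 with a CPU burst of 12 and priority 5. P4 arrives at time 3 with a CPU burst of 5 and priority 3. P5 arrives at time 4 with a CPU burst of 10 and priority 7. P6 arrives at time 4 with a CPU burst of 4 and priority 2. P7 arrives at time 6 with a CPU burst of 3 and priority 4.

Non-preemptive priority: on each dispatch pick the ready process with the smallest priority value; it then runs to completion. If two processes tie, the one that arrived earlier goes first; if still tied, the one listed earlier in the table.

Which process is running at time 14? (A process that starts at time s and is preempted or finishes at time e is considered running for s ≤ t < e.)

P4

Timeline: | P1 0-5 | P2 5-10 | P6 10-14 | P4 14-19 | P7 19-22 | P3 22-34 | P5 34-44 |
Completion: P1=5  P2=10  P3=34  P4=19  P5=44  P6=14  P7=22
Turnaround (C−A): P1=5  P2=8  P3=31  P4=16  P5=40  P6=10  P7=16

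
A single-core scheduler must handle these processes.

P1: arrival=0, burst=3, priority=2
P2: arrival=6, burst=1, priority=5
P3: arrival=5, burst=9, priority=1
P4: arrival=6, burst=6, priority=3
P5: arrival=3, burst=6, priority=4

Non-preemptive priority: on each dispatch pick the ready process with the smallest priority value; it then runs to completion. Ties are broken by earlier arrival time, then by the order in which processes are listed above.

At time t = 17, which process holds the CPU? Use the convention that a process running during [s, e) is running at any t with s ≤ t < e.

P3

Timeline: | P1 0-3 | P5 3-9 | P3 9-18 | P4 18-24 | P2 24-25 |
Completion: P1=3  P2=25  P3=18  P4=24  P5=9
Turnaround (C−A): P1=3  P2=19  P3=13  P4=18  P5=6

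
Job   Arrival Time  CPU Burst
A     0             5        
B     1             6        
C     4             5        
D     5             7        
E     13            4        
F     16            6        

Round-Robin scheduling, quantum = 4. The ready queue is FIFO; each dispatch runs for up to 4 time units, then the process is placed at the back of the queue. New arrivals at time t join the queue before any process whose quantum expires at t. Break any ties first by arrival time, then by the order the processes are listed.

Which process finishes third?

Timeline: | A 0-4 | B 4-8 | C 8-12 | A 12-13 | D 13-17 | B 17-19 | C 19-20 | E 20-24 | F 24-28 | D 28-31 | F 31-33 |
Completion: A=13  B=19  C=20  D=31  E=24  F=33
Turnaround (C−A): A=13  B=18  C=16  D=26  E=11  F=17
Finish order: A → B → C → E → D → F

C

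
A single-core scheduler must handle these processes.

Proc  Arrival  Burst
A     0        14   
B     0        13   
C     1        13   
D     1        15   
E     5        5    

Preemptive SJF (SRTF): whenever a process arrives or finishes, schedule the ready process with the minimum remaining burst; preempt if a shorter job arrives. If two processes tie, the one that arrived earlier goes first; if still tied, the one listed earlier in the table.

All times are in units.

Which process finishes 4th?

Gantt: | B 0-5 | E 5-10 | B 10-18 | C 18-31 | A 31-45 | D 45-60 |
Completion: A=45  B=18  C=31  D=60  E=10
Turnaround (C−A): A=45  B=18  C=30  D=59  E=5
Finish order: E → B → C → A → D

A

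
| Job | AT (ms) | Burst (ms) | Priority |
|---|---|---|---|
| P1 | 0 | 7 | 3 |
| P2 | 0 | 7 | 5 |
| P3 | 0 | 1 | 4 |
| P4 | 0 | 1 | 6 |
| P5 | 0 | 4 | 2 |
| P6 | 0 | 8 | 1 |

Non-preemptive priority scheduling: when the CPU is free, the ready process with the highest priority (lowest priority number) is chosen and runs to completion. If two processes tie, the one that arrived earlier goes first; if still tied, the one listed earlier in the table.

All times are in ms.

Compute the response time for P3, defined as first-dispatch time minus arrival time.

Timeline: | P6 0-8 | P5 8-12 | P1 12-19 | P3 19-20 | P2 20-27 | P4 27-28 |
Completion: P1=19  P2=27  P3=20  P4=28  P5=12  P6=8
Response(P3) = first start − arrival = 19 − 0 = 19

19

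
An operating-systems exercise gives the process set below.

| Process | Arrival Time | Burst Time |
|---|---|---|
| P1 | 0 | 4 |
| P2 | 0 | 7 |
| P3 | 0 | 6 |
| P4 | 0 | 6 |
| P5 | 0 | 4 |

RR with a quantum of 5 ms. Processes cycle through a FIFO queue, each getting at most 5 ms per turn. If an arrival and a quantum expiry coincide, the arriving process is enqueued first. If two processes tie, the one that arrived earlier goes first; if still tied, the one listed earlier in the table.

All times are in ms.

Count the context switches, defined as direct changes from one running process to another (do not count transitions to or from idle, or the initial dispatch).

7

Gantt: | P1 0-4 | P2 4-9 | P3 9-14 | P4 14-19 | P5 19-23 | P2 23-25 | P3 25-26 | P4 26-27 |
Completion: P1=4  P2=25  P3=26  P4=27  P5=23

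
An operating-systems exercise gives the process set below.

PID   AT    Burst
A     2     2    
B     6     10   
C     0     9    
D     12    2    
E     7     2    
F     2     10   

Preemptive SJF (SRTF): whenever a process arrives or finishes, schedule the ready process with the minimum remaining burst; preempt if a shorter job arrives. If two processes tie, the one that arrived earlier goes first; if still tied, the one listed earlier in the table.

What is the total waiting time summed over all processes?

37

Schedule: | C 0-2 | A 2-4 | C 4-7 | E 7-9 | C 9-13 | D 13-15 | F 15-25 | B 25-35 |
Completion: A=4  B=35  C=13  D=15  E=9  F=25
Turnaround (C−A): A=2  B=29  C=13  D=3  E=2  F=23
Waiting = turnaround − burst: A=0, B=19, C=4, D=1, E=0, F=13
Total waiting = 0 + 19 + 4 + 1 + 0 + 13 = 37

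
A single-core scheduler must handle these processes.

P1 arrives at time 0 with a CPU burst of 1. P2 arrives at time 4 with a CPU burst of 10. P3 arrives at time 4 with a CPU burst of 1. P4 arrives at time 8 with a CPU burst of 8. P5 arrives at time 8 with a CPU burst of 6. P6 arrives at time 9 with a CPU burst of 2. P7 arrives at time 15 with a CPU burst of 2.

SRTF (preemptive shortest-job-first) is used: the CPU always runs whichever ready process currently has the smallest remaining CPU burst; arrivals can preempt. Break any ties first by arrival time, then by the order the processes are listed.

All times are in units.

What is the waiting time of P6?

0

Schedule: | P1 0-1 | idle 1-4 | P3 4-5 | P2 5-8 | P5 8-9 | P6 9-11 | P5 11-16 | P7 16-18 | P2 18-25 | P4 25-33 |
Completion: P1=1  P2=25  P3=5  P4=33  P5=16  P6=11  P7=18
Waiting(P6) = turnaround − burst = 2 − 2 = 0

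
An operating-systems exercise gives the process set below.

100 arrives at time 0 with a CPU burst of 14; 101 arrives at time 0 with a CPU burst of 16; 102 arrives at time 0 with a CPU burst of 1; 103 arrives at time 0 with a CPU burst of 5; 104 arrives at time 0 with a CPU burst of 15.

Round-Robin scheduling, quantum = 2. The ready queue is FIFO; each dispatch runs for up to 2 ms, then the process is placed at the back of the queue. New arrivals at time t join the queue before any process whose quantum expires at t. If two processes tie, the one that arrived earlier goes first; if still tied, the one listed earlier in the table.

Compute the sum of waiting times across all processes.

Schedule: | 100 0-2 | 101 2-4 | 102 4-5 | 103 5-7 | 104 7-9 | 100 9-11 | 101 11-13 | 103 13-15 | 104 15-17 | 100 17-19 | 101 19-21 | 103 21-22 | 104 22-24 | 100 24-26 | 101 26-28 | 104 28-30 | 100 30-32 | 101 32-34 | 104 34-36 | 100 36-38 | 101 38-40 | 104 40-42 | 100 42-44 | 101 44-46 | 104 46-48 | 101 48-50 | 104 50-51 |
Completion: 100=44  101=50  102=5  103=22  104=51
Turnaround (C−A): 100=44  101=50  102=5  103=22  104=51
Waiting = turnaround − burst: 100=30, 101=34, 102=4, 103=17, 104=36
Total waiting = 30 + 34 + 4 + 17 + 36 = 121

121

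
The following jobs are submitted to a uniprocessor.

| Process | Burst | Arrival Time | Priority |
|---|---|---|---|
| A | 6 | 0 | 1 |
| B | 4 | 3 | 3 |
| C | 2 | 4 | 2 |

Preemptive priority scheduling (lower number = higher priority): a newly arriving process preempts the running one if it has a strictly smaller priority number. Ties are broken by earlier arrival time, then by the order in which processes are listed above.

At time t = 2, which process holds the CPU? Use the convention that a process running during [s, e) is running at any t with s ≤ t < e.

A

Gantt: | A 0-6 | C 6-8 | B 8-12 |
Completion: A=6  B=12  C=8
Turnaround (C−A): A=6  B=9  C=4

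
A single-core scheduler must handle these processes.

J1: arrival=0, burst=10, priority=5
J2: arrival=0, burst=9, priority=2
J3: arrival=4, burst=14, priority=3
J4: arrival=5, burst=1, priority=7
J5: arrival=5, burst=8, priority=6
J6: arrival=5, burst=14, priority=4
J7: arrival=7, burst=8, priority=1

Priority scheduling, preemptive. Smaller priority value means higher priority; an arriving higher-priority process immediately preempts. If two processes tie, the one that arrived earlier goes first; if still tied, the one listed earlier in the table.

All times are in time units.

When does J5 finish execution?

63

Timeline: | J2 0-7 | J7 7-15 | J2 15-17 | J3 17-31 | J6 31-45 | J1 45-55 | J5 55-63 | J4 63-64 |
Completion: J1=55  J2=17  J3=31  J4=64  J5=63  J6=45  J7=15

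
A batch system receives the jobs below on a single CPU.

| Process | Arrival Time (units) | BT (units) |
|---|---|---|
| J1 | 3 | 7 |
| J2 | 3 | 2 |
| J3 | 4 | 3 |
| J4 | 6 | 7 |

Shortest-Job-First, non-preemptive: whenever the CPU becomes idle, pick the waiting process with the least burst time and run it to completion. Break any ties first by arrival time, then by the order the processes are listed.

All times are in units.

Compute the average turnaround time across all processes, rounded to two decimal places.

Schedule: | idle 0-3 | J2 3-5 | J3 5-8 | J1 8-15 | J4 15-22 |
Completion: J1=15  J2=5  J3=8  J4=22
Turnaround times: J1=12, J2=2, J3=4, J4=16
Average turnaround = (12+2+4+16) / 4 = 34/4 = 8.50

8.50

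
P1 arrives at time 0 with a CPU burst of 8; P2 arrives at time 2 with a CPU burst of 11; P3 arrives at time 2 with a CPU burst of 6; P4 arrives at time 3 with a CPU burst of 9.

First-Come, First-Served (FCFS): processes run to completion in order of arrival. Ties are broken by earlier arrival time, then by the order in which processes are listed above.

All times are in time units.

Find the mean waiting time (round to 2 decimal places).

11.25

Gantt: | P1 0-8 | P2 8-19 | P3 19-25 | P4 25-34 |
Completion: P1=8  P2=19  P3=25  P4=34
Turnaround (C−A): P1=8  P2=17  P3=23  P4=31
Waiting times: P1=0, P2=6, P3=17, P4=22
Average waiting = (0+6+17+22) / 4 = 45/4 = 11.25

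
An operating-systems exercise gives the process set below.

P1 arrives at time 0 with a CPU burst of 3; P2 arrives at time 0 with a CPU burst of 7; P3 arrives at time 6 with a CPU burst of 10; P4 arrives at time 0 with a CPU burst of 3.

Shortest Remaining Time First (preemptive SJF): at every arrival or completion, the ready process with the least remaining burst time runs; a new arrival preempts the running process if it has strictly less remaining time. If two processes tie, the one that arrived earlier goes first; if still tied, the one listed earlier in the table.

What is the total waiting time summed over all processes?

16

Timeline: | P1 0-3 | P4 3-6 | P2 6-13 | P3 13-23 |
Completion: P1=3  P2=13  P3=23  P4=6
Waiting = turnaround − burst: P1=0, P2=6, P3=7, P4=3
Total waiting = 0 + 6 + 7 + 3 = 16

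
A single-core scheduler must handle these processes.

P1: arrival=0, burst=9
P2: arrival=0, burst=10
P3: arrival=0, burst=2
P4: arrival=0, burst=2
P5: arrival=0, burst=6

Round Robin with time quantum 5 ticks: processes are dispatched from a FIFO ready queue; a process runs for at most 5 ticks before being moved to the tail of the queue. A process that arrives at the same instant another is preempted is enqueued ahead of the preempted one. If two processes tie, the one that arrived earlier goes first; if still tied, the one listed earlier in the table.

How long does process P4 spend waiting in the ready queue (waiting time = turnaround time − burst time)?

Schedule: | P1 0-5 | P2 5-10 | P3 10-12 | P4 12-14 | P5 14-19 | P1 19-23 | P2 23-28 | P5 28-29 |
Completion: P1=23  P2=28  P3=12  P4=14  P5=29
Waiting(P4) = turnaround − burst = 14 − 2 = 12

12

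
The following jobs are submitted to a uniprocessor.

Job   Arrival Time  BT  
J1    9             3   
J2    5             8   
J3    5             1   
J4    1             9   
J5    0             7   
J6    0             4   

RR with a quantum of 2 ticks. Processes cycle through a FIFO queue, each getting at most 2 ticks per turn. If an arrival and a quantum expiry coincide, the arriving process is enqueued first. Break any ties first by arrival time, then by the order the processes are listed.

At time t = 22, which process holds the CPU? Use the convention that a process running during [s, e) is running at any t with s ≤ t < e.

Gantt: | J5 0-2 | J6 2-4 | J4 4-6 | J5 6-8 | J6 8-10 | J2 10-12 | J3 12-13 | J4 13-15 | J5 15-17 | J1 17-19 | J2 19-21 | J4 21-23 | J5 23-24 | J1 24-25 | J2 25-27 | J4 27-29 | J2 29-31 | J4 31-32 |
Completion: J1=25  J2=31  J3=13  J4=32  J5=24  J6=10
Turnaround (C−A): J1=16  J2=26  J3=8  J4=31  J5=24  J6=10

J4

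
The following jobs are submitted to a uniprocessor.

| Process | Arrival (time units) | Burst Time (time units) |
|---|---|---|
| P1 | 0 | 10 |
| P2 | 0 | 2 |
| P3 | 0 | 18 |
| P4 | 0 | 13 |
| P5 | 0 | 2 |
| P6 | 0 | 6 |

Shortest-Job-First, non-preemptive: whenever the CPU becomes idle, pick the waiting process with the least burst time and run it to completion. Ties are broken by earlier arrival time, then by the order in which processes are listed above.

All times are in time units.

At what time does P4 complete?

Gantt: | P2 0-2 | P5 2-4 | P6 4-10 | P1 10-20 | P4 20-33 | P3 33-51 |
Completion: P1=20  P2=2  P3=51  P4=33  P5=4  P6=10

33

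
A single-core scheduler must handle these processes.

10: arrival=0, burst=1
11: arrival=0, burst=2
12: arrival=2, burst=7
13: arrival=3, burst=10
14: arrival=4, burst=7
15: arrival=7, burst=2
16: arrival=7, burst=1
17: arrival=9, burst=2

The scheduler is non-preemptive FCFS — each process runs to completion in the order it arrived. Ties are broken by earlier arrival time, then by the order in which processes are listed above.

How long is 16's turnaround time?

Gantt: | 10 0-1 | 11 1-3 | 12 3-10 | 13 10-20 | 14 20-27 | 15 27-29 | 16 29-30 | 17 30-32 |
Completion: 10=1  11=3  12=10  13=20  14=27  15=29  16=30  17=32
Turnaround(16) = completion − arrival = 30 − 7 = 23

23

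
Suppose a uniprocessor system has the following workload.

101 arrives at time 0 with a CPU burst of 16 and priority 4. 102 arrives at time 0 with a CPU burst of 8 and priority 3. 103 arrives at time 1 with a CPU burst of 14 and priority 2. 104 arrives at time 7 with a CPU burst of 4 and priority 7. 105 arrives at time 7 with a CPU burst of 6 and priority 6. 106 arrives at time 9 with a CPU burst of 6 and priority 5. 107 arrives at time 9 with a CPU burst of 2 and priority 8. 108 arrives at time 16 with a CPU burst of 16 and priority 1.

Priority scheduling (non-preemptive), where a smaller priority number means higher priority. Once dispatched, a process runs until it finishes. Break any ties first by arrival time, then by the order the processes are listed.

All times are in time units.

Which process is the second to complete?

Gantt: | 102 0-8 | 103 8-22 | 108 22-38 | 101 38-54 | 106 54-60 | 105 60-66 | 104 66-70 | 107 70-72 |
Completion: 101=54  102=8  103=22  104=70  105=66  106=60  107=72  108=38
Finish order: 102 → 103 → 108 → 101 → 106 → 105 → 104 → 107

103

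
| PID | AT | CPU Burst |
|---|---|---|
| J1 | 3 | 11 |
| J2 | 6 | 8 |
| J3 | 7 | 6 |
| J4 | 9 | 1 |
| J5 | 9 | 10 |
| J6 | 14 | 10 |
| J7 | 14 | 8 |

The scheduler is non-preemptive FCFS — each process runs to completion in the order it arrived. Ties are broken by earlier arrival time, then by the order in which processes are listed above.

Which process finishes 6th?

Schedule: | idle 0-3 | J1 3-14 | J2 14-22 | J3 22-28 | J4 28-29 | J5 29-39 | J6 39-49 | J7 49-57 |
Completion: J1=14  J2=22  J3=28  J4=29  J5=39  J6=49  J7=57
Turnaround (C−A): J1=11  J2=16  J3=21  J4=20  J5=30  J6=35  J7=43
Finish order: J1 → J2 → J3 → J4 → J5 → J6 → J7

J6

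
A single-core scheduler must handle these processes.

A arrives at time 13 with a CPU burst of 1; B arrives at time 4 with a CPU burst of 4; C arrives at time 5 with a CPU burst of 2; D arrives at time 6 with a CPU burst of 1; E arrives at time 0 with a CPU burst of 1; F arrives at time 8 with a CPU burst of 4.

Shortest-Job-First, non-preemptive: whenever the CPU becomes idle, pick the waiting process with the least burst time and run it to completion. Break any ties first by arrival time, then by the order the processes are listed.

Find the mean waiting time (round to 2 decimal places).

Schedule: | E 0-1 | idle 1-4 | B 4-8 | D 8-9 | C 9-11 | F 11-15 | A 15-16 |
Completion: A=16  B=8  C=11  D=9  E=1  F=15
Waiting times: A=2, B=0, C=4, D=2, E=0, F=3
Average waiting = (2+0+4+2+0+3) / 6 = 11/6 = 1.83

1.83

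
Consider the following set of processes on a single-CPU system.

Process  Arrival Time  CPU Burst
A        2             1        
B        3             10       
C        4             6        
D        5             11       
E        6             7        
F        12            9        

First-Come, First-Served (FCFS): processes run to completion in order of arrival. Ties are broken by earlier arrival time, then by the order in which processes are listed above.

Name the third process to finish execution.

C

Schedule: | idle 0-2 | A 2-3 | B 3-13 | C 13-19 | D 19-30 | E 30-37 | F 37-46 |
Completion: A=3  B=13  C=19  D=30  E=37  F=46
Turnaround (C−A): A=1  B=10  C=15  D=25  E=31  F=34
Finish order: A → B → C → D → E → F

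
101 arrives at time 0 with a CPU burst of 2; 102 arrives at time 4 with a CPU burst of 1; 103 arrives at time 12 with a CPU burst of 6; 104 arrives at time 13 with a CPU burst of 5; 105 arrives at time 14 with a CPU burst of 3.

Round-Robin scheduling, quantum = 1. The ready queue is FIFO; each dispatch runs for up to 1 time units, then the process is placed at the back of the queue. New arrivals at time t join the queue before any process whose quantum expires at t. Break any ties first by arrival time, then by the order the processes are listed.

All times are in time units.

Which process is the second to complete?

102

Schedule: | 101 0-2 | idle 2-4 | 102 4-5 | idle 5-12 | 103 12-13 | 104 13-14 | 103 14-15 | 105 15-16 | 104 16-17 | 103 17-18 | 105 18-19 | 104 19-20 | 103 20-21 | 105 21-22 | 104 22-23 | 103 23-24 | 104 24-25 | 103 25-26 |
Completion: 101=2  102=5  103=26  104=25  105=22
Finish order: 101 → 102 → 105 → 104 → 103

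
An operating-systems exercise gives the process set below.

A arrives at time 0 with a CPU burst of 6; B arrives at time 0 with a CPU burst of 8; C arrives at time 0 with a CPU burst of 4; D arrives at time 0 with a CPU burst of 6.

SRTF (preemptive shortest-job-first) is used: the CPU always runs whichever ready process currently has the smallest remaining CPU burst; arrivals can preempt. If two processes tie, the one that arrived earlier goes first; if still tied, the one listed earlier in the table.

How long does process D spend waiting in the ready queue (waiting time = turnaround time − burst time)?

10

Timeline: | C 0-4 | A 4-10 | D 10-16 | B 16-24 |
Completion: A=10  B=24  C=4  D=16
Turnaround (C−A): A=10  B=24  C=4  D=16
Waiting(D) = turnaround − burst = 16 − 6 = 10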